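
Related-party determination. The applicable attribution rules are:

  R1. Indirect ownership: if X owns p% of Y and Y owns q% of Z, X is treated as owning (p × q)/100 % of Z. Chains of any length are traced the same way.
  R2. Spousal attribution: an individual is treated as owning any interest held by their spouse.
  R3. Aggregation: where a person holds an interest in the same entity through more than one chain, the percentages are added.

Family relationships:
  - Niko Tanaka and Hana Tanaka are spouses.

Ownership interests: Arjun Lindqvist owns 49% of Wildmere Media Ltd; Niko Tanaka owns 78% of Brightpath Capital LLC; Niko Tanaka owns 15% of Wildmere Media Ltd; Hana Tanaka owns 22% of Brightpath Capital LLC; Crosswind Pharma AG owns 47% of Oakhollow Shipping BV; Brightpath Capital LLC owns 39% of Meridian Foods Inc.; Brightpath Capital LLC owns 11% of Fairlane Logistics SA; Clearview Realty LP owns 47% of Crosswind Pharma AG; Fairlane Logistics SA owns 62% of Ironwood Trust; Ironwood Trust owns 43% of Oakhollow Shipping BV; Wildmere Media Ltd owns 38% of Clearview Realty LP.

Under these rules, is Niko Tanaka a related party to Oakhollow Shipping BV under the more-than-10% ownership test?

By spousal attribution (R2), Niko Tanaka is treated as also owning Hana Tanaka's interest in Brightpath Capital LLC, giving 78% + 22% = 100%.
Chain via Brightpath Capital LLC → Fairlane Logistics SA → Ironwood Trust (R1): 100% × 11% × 62% × 43% = 2.9326% of Oakhollow Shipping BV.
Chain via Wildmere Media Ltd → Clearview Realty LP → Crosswind Pharma AG (R1): 15% × 38% × 47% × 47% = 1.25913% of Oakhollow Shipping BV.
Aggregating (R3): 2.9326% + 1.25913% = 4.19173%.
4.19173% does not exceed the 10% threshold, so Niko is not a related party to Oakhollow Shipping BV.

No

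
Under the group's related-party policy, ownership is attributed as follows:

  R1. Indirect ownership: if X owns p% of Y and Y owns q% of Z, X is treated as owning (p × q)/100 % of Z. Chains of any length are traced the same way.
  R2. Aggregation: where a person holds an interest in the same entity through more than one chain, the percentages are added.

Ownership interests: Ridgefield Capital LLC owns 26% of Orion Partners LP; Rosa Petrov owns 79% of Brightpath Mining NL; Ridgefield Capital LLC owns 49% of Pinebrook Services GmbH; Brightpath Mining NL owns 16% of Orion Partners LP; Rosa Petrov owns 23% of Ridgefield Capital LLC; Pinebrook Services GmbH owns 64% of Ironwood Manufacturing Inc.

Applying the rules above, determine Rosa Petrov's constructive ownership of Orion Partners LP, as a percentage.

Chain via Brightpath Mining NL (R1): 79% × 16% = 12.64% of Orion Partners LP.
Chain via Ridgefield Capital LLC (R1): 23% × 26% = 5.98% of Orion Partners LP.
Aggregating (R2): 12.64% + 5.98% = 18.62%.

18.62%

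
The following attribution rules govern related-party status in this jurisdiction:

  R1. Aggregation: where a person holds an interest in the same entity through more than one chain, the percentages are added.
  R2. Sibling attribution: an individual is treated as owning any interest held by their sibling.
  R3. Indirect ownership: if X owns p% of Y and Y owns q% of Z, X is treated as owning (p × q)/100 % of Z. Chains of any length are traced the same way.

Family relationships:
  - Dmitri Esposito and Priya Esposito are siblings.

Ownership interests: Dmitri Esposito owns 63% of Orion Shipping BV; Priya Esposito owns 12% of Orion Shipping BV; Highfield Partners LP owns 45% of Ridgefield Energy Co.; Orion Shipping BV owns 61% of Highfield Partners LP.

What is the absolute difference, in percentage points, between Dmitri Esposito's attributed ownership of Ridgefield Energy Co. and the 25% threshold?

By sibling attribution (R2), Dmitri Esposito is treated as also owning Priya Esposito's interest in Orion Shipping BV, giving 63% + 12% = 75%.
Chain via Orion Shipping BV → Highfield Partners LP (R3): 75% × 61% × 45% = 20.5875% of Ridgefield Energy Co.
20.5875% falls short of the 25% threshold by 4.4125 percentage points.

4.4125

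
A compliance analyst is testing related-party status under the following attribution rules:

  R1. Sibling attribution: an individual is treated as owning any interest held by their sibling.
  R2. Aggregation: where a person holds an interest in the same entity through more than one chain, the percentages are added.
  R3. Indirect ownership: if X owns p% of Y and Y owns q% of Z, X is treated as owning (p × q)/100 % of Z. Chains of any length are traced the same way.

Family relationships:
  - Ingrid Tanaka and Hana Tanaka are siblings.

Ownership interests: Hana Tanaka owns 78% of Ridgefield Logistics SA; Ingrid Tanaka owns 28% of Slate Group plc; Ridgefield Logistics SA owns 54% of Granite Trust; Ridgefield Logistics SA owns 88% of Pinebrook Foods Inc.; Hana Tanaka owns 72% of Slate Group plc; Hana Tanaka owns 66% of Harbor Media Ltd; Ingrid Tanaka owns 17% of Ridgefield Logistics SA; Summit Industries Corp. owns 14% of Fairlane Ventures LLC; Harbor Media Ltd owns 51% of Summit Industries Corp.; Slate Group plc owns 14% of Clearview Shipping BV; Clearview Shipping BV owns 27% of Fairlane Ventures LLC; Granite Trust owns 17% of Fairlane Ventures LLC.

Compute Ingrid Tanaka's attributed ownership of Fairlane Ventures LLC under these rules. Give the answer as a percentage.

17.2134%

By sibling attribution (R1), Ingrid Tanaka is treated as also owning Hana Tanaka's interest in Ridgefield Logistics SA, giving 17% + 78% = 95%.
By sibling attribution (R1), Ingrid Tanaka is treated as also owning Hana Tanaka's interest in Slate Group plc, giving 28% + 72% = 100%.
By sibling attribution (R1), Ingrid Tanaka is treated as owning Hana Tanaka's 66% interest in Harbor Media Ltd.
Chain via Ridgefield Logistics SA → Granite Trust (R3): 95% × 54% × 17% = 8.721% of Fairlane Ventures LLC.
Chain via Slate Group plc → Clearview Shipping BV (R3): 100% × 14% × 27% = 3.78% of Fairlane Ventures LLC.
Chain via Harbor Media Ltd → Summit Industries Corp. (R3): 66% × 51% × 14% = 4.7124% of Fairlane Ventures LLC.
Aggregating (R2): 8.721% + 3.78% + 4.7124% = 17.2134%.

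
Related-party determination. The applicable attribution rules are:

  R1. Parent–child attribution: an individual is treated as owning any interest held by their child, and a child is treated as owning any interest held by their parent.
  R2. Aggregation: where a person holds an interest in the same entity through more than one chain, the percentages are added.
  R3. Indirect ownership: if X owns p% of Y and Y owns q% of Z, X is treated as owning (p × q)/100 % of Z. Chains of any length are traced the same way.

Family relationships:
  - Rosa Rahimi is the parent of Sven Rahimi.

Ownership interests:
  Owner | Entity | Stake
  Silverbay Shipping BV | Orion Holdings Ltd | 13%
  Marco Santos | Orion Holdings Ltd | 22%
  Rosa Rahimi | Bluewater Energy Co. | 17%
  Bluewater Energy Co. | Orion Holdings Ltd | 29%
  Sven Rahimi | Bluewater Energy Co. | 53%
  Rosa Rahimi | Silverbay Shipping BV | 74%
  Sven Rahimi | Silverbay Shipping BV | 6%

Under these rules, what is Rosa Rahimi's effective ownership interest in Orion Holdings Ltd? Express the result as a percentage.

30.7%

By parent–child attribution (R1), Rosa Rahimi is treated as also owning Sven Rahimi's interest in Silverbay Shipping BV, giving 74% + 6% = 80%.
By parent–child attribution (R1), Rosa Rahimi is treated as also owning Sven Rahimi's interest in Bluewater Energy Co, giving 17% + 53% = 70%.
Chain via Silverbay Shipping BV (R3): 80% × 13% = 10.4% of Orion Holdings Ltd.
Chain via Bluewater Energy Co. (R3): 70% × 29% = 20.3% of Orion Holdings Ltd.
Aggregating (R2): 10.4% + 20.3% = 30.7%.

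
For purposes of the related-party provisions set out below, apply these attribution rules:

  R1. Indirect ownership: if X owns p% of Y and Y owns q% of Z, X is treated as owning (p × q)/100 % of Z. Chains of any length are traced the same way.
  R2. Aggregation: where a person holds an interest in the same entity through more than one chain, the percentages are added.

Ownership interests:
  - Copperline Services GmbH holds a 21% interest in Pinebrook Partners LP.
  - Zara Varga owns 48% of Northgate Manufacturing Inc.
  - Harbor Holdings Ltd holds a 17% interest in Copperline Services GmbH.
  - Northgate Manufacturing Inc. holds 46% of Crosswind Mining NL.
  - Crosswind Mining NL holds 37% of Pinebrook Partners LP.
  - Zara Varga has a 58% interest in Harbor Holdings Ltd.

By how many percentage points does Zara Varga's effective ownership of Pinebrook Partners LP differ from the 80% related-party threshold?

Chain via Northgate Manufacturing Inc. → Crosswind Mining NL (R1): 48% × 46% × 37% = 8.1696% of Pinebrook Partners LP.
Chain via Harbor Holdings Ltd → Copperline Services GmbH (R1): 58% × 17% × 21% = 2.0706% of Pinebrook Partners LP.
Aggregating (R2): 8.1696% + 2.0706% = 10.2402%.
10.2402% falls short of the 80% threshold by 69.7598 percentage points.

69.7598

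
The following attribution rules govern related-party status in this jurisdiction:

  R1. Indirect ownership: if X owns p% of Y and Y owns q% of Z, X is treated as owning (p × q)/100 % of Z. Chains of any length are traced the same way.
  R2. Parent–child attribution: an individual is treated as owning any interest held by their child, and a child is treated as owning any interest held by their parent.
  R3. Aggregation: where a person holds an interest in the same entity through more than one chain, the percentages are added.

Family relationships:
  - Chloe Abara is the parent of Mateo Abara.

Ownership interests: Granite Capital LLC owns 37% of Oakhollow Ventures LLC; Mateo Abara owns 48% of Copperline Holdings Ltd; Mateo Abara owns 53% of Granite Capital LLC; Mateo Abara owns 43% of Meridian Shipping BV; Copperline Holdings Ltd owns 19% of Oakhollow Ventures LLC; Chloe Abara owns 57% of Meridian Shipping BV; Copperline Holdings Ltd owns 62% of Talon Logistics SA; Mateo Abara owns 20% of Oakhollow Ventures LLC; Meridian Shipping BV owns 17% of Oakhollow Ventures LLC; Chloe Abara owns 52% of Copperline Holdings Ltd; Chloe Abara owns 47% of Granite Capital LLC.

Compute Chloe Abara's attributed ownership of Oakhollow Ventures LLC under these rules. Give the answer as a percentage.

93%

By parent–child attribution (R2), Chloe Abara is treated as also owning Mateo Abara's interest in Copperline Holdings Ltd, giving 52% + 48% = 100%.
By parent–child attribution (R2), Chloe Abara is treated as also owning Mateo Abara's interest in Meridian Shipping BV, giving 57% + 43% = 100%.
By parent–child attribution (R2), Chloe Abara is treated as also owning Mateo Abara's interest in Granite Capital LLC, giving 47% + 53% = 100%.
By parent–child attribution (R2), Chloe Abara is treated as owning Mateo Abara's 20% interest in Oakhollow Ventures LLC.
Chain via Copperline Holdings Ltd (R1): 100% × 19% = 19% of Oakhollow Ventures LLC.
Chain via Meridian Shipping BV (R1): 100% × 17% = 17% of Oakhollow Ventures LLC.
Chain via Granite Capital LLC (R1): 100% × 37% = 37% of Oakhollow Ventures LLC.
Direct interest in Oakhollow Ventures LLC: 20%.
Aggregating (R3): 19% + 17% + 37% + 20% = 93%.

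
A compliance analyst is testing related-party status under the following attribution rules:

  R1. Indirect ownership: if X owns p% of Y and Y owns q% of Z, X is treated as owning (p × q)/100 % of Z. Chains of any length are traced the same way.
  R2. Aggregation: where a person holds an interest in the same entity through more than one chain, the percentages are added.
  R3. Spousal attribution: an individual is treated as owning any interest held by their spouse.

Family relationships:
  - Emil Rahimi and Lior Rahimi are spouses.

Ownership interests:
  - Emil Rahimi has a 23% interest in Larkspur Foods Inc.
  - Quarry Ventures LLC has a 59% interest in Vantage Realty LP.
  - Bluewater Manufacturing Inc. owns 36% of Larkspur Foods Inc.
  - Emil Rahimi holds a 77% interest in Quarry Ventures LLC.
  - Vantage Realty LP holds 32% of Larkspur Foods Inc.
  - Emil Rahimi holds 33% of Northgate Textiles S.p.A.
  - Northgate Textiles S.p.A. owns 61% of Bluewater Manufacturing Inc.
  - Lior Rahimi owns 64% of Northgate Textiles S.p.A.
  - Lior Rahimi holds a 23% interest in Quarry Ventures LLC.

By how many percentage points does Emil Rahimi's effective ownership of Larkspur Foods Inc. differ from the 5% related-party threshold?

By spousal attribution (R3), Emil Rahimi is treated as also owning Lior Rahimi's interest in Northgate Textiles S.p.A, giving 33% + 64% = 97%.
By spousal attribution (R3), Emil Rahimi is treated as also owning Lior Rahimi's interest in Quarry Ventures LLC, giving 77% + 23% = 100%.
Chain via Northgate Textiles S.p.A. → Bluewater Manufacturing Inc. (R1): 97% × 61% × 36% = 21.3012% of Larkspur Foods Inc.
Chain via Quarry Ventures LLC → Vantage Realty LP (R1): 100% × 59% × 32% = 18.88% of Larkspur Foods Inc.
Direct interest in Larkspur Foods Inc: 23%.
Aggregating (R2): 21.3012% + 18.88% + 23% = 63.1812%.
63.1812% exceeds the 5% threshold by 58.1812 percentage points.

58.1812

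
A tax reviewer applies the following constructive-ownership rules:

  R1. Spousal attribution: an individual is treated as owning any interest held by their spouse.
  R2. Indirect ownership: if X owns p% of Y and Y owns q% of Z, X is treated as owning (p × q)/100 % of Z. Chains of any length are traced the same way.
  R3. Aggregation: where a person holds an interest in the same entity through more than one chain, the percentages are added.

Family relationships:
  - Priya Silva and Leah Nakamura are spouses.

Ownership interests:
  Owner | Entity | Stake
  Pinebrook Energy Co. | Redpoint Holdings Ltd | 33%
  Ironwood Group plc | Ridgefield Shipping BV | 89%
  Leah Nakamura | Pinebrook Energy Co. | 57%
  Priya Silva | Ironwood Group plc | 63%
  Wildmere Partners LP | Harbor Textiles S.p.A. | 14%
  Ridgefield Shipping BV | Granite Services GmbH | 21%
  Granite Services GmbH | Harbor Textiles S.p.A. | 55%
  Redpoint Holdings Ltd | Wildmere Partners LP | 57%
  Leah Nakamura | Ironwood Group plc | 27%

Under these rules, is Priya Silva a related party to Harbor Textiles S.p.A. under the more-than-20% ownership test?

No

By spousal attribution (R1), Priya Silva is treated as also owning Leah Nakamura's interest in Ironwood Group plc, giving 63% + 27% = 90%.
By spousal attribution (R1), Priya Silva is treated as owning Leah Nakamura's 57% interest in Pinebrook Energy Co.
Chain via Ironwood Group plc → Ridgefield Shipping BV → Granite Services GmbH (R2): 90% × 89% × 21% × 55% = 9.25155% of Harbor Textiles S.p.A.
Chain via Pinebrook Energy Co. → Redpoint Holdings Ltd → Wildmere Partners LP (R2): 57% × 33% × 57% × 14% = 1.501038% of Harbor Textiles S.p.A.
Aggregating (R3): 9.25155% + 1.501038% = 10.752588%.
10.752588% does not exceed the 20% threshold, so Priya is not a related party to Harbor Textiles S.p.A.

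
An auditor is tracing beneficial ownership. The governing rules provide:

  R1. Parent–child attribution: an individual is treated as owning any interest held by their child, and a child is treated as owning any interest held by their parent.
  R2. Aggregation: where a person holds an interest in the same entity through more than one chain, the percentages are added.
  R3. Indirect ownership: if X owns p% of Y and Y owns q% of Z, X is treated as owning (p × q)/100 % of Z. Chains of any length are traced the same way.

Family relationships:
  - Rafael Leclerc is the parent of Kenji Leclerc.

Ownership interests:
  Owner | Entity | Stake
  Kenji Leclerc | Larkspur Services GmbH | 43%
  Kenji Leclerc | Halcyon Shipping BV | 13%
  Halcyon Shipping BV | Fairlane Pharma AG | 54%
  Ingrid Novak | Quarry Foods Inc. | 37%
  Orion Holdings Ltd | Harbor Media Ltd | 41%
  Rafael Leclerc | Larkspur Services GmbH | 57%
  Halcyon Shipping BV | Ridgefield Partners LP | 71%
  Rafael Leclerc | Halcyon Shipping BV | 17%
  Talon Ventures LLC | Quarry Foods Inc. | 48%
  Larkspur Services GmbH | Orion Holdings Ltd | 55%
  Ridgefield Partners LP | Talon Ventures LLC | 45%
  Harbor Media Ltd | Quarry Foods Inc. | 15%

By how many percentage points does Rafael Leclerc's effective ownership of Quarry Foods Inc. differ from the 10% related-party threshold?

By parent–child attribution (R1), Rafael Leclerc is treated as also owning Kenji Leclerc's interest in Halcyon Shipping BV, giving 17% + 13% = 30%.
By parent–child attribution (R1), Rafael Leclerc is treated as also owning Kenji Leclerc's interest in Larkspur Services GmbH, giving 57% + 43% = 100%.
Chain via Halcyon Shipping BV → Ridgefield Partners LP → Talon Ventures LLC (R3): 30% × 71% × 45% × 48% = 4.6008% of Quarry Foods Inc.
Chain via Larkspur Services GmbH → Orion Holdings Ltd → Harbor Media Ltd (R3): 100% × 55% × 41% × 15% = 3.3825% of Quarry Foods Inc.
Aggregating (R2): 4.6008% + 3.3825% = 7.9833%.
7.9833% falls short of the 10% threshold by 2.0167 percentage points.

2.0167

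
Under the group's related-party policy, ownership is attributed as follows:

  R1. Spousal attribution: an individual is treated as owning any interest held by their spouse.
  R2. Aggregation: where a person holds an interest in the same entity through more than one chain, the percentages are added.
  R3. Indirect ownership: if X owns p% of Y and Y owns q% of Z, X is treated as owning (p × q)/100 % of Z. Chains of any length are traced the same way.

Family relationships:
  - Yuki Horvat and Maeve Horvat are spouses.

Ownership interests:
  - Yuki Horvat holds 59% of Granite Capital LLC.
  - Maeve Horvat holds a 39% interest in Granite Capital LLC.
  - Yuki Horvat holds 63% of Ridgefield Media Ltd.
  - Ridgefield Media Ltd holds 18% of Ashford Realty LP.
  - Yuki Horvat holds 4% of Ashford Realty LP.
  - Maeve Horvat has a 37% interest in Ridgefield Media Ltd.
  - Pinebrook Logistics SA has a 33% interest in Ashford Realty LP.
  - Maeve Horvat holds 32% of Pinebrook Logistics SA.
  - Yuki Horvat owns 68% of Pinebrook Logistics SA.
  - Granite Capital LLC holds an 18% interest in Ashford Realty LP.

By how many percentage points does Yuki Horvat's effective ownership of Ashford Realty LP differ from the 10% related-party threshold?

62.64

By spousal attribution (R1), Yuki Horvat is treated as also owning Maeve Horvat's interest in Granite Capital LLC, giving 59% + 39% = 98%.
By spousal attribution (R1), Yuki Horvat is treated as also owning Maeve Horvat's interest in Ridgefield Media Ltd, giving 63% + 37% = 100%.
By spousal attribution (R1), Yuki Horvat is treated as also owning Maeve Horvat's interest in Pinebrook Logistics SA, giving 68% + 32% = 100%.
Chain via Granite Capital LLC (R3): 98% × 18% = 17.64% of Ashford Realty LP.
Chain via Ridgefield Media Ltd (R3): 100% × 18% = 18% of Ashford Realty LP.
Chain via Pinebrook Logistics SA (R3): 100% × 33% = 33% of Ashford Realty LP.
Direct interest in Ashford Realty LP: 4%.
Aggregating (R2): 17.64% + 18% + 33% + 4% = 72.64%.
72.64% exceeds the 10% threshold by 62.64 percentage points.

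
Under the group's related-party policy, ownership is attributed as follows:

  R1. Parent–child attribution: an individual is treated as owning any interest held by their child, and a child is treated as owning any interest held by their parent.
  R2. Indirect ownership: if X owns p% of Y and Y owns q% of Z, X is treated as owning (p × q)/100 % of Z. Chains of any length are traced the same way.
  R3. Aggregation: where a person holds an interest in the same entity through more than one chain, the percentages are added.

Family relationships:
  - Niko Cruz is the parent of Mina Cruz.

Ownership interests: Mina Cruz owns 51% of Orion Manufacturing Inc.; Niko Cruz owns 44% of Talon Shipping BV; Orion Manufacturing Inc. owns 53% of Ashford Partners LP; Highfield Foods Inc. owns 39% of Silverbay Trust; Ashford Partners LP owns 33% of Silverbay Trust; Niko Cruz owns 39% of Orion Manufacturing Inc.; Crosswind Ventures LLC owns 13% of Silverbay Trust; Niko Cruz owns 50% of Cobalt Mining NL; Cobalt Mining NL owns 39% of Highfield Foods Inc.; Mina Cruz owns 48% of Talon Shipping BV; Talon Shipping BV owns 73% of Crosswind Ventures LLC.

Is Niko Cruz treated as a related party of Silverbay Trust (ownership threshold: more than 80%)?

By parent–child attribution (R1), Niko Cruz is treated as also owning Mina Cruz's interest in Talon Shipping BV, giving 44% + 48% = 92%.
By parent–child attribution (R1), Niko Cruz is treated as also owning Mina Cruz's interest in Orion Manufacturing Inc, giving 39% + 51% = 90%.
Chain via Talon Shipping BV → Crosswind Ventures LLC (R2): 92% × 73% × 13% = 8.7308% of Silverbay Trust.
Chain via Orion Manufacturing Inc. → Ashford Partners LP (R2): 90% × 53% × 33% = 15.741% of Silverbay Trust.
Chain via Cobalt Mining NL → Highfield Foods Inc. (R2): 50% × 39% × 39% = 7.605% of Silverbay Trust.
Aggregating (R3): 8.7308% + 15.741% + 7.605% = 32.0768%.
32.0768% does not exceed the 80% threshold, so Niko is not a related party to Silverbay Trust.

No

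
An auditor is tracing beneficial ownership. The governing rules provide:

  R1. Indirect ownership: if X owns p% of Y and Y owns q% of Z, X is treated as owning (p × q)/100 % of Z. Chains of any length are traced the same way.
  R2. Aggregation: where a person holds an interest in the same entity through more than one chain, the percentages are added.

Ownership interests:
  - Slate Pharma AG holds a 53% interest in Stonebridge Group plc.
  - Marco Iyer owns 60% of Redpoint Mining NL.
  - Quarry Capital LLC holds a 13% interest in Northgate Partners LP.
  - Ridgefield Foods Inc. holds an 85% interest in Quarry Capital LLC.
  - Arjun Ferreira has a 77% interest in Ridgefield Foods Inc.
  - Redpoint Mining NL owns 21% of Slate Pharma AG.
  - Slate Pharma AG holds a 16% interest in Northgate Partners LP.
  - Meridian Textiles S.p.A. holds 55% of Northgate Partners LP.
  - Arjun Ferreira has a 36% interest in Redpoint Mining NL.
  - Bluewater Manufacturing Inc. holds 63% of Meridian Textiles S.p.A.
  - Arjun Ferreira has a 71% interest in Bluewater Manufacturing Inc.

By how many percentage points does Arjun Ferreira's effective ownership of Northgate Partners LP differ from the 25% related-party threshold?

Chain via Ridgefield Foods Inc. → Quarry Capital LLC (R1): 77% × 85% × 13% = 8.5085% of Northgate Partners LP.
Chain via Redpoint Mining NL → Slate Pharma AG (R1): 36% × 21% × 16% = 1.2096% of Northgate Partners LP.
Chain via Bluewater Manufacturing Inc. → Meridian Textiles S.p.A. (R1): 71% × 63% × 55% = 24.6015% of Northgate Partners LP.
Aggregating (R2): 8.5085% + 1.2096% + 24.6015% = 34.3196%.
34.3196% exceeds the 25% threshold by 9.3196 percentage points.

9.3196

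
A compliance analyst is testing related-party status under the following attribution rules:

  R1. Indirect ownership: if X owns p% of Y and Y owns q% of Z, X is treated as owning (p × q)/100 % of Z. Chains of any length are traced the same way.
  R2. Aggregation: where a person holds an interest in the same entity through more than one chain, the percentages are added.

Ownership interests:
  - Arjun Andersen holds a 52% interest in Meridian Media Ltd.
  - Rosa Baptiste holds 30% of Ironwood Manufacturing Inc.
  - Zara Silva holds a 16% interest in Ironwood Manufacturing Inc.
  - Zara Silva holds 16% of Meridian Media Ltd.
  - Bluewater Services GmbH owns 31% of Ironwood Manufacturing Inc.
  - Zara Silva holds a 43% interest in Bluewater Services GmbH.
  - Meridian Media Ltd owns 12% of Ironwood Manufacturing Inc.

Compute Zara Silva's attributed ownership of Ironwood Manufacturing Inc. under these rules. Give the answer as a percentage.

31.25%

Chain via Meridian Media Ltd (R1): 16% × 12% = 1.92% of Ironwood Manufacturing Inc.
Chain via Bluewater Services GmbH (R1): 43% × 31% = 13.33% of Ironwood Manufacturing Inc.
Direct interest in Ironwood Manufacturing Inc: 16%.
Aggregating (R2): 1.92% + 13.33% + 16% = 31.25%.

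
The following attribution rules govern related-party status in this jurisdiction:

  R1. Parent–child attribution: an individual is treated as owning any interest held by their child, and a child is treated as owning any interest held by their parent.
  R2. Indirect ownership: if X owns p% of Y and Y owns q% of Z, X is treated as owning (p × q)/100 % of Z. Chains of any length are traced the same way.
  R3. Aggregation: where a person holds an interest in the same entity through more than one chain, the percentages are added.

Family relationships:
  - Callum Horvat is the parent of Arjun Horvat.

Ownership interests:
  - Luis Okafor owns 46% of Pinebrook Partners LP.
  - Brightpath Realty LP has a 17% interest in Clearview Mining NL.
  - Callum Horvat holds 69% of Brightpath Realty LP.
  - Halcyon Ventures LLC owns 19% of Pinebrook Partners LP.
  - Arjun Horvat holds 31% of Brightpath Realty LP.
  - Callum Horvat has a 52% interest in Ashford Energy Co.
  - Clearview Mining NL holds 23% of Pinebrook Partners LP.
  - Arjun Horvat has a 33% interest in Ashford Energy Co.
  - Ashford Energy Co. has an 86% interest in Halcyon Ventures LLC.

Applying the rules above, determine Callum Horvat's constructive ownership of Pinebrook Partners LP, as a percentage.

17.799%

By parent–child attribution (R1), Callum Horvat is treated as also owning Arjun Horvat's interest in Ashford Energy Co, giving 52% + 33% = 85%.
By parent–child attribution (R1), Callum Horvat is treated as also owning Arjun Horvat's interest in Brightpath Realty LP, giving 69% + 31% = 100%.
Chain via Ashford Energy Co. → Halcyon Ventures LLC (R2): 85% × 86% × 19% = 13.889% of Pinebrook Partners LP.
Chain via Brightpath Realty LP → Clearview Mining NL (R2): 100% × 17% × 23% = 3.91% of Pinebrook Partners LP.
Aggregating (R3): 13.889% + 3.91% = 17.799%.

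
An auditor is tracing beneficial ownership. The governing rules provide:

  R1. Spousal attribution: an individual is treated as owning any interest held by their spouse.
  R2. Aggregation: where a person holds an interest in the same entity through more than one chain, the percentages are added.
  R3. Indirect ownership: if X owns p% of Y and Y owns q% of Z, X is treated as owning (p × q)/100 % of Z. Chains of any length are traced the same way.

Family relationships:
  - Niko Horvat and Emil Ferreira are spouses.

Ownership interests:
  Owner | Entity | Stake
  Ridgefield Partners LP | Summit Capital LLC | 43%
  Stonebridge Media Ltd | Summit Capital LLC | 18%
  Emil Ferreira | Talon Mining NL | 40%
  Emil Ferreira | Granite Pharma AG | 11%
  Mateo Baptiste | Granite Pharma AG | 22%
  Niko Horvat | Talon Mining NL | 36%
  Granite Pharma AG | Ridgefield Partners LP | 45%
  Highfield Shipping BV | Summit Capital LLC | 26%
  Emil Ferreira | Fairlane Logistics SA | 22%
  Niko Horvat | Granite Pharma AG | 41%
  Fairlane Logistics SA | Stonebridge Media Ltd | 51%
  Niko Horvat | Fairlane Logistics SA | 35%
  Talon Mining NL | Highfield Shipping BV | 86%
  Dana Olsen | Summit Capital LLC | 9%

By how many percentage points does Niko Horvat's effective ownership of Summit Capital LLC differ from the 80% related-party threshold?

By spousal attribution (R1), Niko Horvat is treated as also owning Emil Ferreira's interest in Talon Mining NL, giving 36% + 40% = 76%.
By spousal attribution (R1), Niko Horvat is treated as also owning Emil Ferreira's interest in Fairlane Logistics SA, giving 35% + 22% = 57%.
By spousal attribution (R1), Niko Horvat is treated as also owning Emil Ferreira's interest in Granite Pharma AG, giving 41% + 11% = 52%.
Chain via Talon Mining NL → Highfield Shipping BV (R3): 76% × 86% × 26% = 16.9936% of Summit Capital LLC.
Chain via Fairlane Logistics SA → Stonebridge Media Ltd (R3): 57% × 51% × 18% = 5.2326% of Summit Capital LLC.
Chain via Granite Pharma AG → Ridgefield Partners LP (R3): 52% × 45% × 43% = 10.062% of Summit Capital LLC.
Aggregating (R2): 16.9936% + 5.2326% + 10.062% = 32.2882%.
32.2882% falls short of the 80% threshold by 47.7118 percentage points.

47.7118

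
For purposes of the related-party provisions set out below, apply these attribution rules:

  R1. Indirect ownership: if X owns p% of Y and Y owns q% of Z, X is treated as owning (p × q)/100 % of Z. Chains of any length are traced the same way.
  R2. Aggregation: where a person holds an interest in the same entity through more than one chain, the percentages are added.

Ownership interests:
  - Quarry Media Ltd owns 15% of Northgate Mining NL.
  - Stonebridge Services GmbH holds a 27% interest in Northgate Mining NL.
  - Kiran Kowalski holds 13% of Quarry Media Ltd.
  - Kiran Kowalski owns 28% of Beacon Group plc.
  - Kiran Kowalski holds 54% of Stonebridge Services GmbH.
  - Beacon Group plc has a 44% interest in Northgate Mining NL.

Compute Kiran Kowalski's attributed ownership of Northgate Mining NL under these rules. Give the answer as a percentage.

Chain via Beacon Group plc (R1): 28% × 44% = 12.32% of Northgate Mining NL.
Chain via Stonebridge Services GmbH (R1): 54% × 27% = 14.58% of Northgate Mining NL.
Chain via Quarry Media Ltd (R1): 13% × 15% = 1.95% of Northgate Mining NL.
Aggregating (R2): 12.32% + 14.58% + 1.95% = 28.85%.

28.85%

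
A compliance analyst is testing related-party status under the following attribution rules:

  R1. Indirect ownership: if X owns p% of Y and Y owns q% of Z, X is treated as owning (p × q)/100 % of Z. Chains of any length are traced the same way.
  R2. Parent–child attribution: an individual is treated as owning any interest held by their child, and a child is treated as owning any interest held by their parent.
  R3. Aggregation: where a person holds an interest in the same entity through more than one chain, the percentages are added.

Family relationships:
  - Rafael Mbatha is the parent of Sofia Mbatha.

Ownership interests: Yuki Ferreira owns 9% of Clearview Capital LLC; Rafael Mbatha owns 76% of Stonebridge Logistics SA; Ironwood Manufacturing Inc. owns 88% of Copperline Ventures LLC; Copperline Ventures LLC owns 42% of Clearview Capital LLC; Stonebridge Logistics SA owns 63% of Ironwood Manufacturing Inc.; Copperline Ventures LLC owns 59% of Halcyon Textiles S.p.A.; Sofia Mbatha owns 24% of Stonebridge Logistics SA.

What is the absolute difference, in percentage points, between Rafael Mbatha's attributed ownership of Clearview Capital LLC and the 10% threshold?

By parent–child attribution (R2), Rafael Mbatha is treated as also owning Sofia Mbatha's interest in Stonebridge Logistics SA, giving 76% + 24% = 100%.
Chain via Stonebridge Logistics SA → Ironwood Manufacturing Inc. → Copperline Ventures LLC (R1): 100% × 63% × 88% × 42% = 23.2848% of Clearview Capital LLC.
23.2848% exceeds the 10% threshold by 13.2848 percentage points.

13.2848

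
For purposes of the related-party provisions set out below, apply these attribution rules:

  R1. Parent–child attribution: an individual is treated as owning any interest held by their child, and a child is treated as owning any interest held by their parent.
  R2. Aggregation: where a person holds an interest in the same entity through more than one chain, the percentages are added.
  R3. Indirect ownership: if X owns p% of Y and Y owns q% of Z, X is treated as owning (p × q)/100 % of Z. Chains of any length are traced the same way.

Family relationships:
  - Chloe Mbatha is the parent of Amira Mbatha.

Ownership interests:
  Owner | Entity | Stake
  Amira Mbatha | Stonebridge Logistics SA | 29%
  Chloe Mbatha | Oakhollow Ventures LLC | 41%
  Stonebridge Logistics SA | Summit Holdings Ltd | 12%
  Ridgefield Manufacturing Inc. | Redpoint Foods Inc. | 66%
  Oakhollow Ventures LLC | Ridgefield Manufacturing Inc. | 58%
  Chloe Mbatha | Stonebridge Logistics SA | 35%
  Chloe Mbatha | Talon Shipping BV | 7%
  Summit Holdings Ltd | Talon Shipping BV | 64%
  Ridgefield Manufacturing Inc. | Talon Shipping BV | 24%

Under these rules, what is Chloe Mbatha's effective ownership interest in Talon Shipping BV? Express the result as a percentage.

17.6224%

By parent–child attribution (R1), Chloe Mbatha is treated as also owning Amira Mbatha's interest in Stonebridge Logistics SA, giving 35% + 29% = 64%.
Chain via Oakhollow Ventures LLC → Ridgefield Manufacturing Inc. (R3): 41% × 58% × 24% = 5.7072% of Talon Shipping BV.
Chain via Stonebridge Logistics SA → Summit Holdings Ltd (R3): 64% × 12% × 64% = 4.9152% of Talon Shipping BV.
Direct interest in Talon Shipping BV: 7%.
Aggregating (R2): 5.7072% + 4.9152% + 7% = 17.6224%.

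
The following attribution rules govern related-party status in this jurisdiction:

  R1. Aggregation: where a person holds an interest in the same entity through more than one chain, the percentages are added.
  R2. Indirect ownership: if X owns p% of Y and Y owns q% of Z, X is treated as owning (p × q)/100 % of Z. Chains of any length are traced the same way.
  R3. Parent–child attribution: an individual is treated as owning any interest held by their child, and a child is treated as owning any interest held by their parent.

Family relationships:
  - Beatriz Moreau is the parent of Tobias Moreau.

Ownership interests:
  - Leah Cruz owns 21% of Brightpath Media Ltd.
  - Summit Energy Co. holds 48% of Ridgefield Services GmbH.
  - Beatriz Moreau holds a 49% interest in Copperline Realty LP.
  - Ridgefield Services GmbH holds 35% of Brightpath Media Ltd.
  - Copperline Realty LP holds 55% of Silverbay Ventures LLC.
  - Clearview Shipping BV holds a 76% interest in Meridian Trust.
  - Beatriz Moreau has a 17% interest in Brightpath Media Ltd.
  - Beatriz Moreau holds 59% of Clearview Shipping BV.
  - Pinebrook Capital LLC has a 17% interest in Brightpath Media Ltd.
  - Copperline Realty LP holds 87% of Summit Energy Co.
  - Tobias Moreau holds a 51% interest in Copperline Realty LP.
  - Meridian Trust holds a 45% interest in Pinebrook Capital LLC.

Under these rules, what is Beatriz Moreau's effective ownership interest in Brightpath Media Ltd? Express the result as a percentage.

By parent–child attribution (R3), Beatriz Moreau is treated as also owning Tobias Moreau's interest in Copperline Realty LP, giving 49% + 51% = 100%.
Chain via Clearview Shipping BV → Meridian Trust → Pinebrook Capital LLC (R2): 59% × 76% × 45% × 17% = 3.43026% of Brightpath Media Ltd.
Chain via Copperline Realty LP → Summit Energy Co. → Ridgefield Services GmbH (R2): 100% × 87% × 48% × 35% = 14.616% of Brightpath Media Ltd.
Direct interest in Brightpath Media Ltd: 17%.
Aggregating (R1): 3.43026% + 14.616% + 17% = 35.04626%.

35.04626%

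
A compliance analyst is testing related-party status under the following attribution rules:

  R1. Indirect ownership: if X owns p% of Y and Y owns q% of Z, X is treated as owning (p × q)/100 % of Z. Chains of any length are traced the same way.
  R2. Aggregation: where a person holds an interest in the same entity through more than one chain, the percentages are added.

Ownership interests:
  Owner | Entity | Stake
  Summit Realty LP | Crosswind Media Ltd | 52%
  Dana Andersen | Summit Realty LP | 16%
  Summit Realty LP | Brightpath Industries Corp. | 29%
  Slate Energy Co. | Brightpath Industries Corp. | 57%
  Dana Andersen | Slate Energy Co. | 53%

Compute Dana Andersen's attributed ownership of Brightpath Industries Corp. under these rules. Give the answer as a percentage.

Chain via Slate Energy Co. (R1): 53% × 57% = 30.21% of Brightpath Industries Corp.
Chain via Summit Realty LP (R1): 16% × 29% = 4.64% of Brightpath Industries Corp.
Aggregating (R2): 30.21% + 4.64% = 34.85%.

34.85%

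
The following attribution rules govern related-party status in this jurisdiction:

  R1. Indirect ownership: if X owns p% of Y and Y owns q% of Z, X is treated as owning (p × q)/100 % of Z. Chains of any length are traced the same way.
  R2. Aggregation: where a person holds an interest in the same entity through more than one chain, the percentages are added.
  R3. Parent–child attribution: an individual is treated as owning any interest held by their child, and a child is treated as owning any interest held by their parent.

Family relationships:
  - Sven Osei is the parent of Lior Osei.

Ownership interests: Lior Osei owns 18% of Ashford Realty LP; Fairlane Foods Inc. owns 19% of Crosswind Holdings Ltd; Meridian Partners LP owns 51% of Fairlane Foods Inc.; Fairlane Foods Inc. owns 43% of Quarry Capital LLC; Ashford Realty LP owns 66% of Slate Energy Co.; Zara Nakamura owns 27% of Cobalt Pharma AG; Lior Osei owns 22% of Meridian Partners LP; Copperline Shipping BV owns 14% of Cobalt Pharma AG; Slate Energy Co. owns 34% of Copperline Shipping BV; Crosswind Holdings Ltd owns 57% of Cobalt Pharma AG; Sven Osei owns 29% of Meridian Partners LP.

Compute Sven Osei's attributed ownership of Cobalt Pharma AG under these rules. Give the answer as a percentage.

3.382371%

By parent–child attribution (R3), Sven Osei is treated as also owning Lior Osei's interest in Meridian Partners LP, giving 29% + 22% = 51%.
By parent–child attribution (R3), Sven Osei is treated as owning Lior Osei's 18% interest in Ashford Realty LP.
Chain via Meridian Partners LP → Fairlane Foods Inc. → Crosswind Holdings Ltd (R1): 51% × 51% × 19% × 57% = 2.816883% of Cobalt Pharma AG.
Chain via Ashford Realty LP → Slate Energy Co. → Copperline Shipping BV (R1): 18% × 66% × 34% × 14% = 0.565488% of Cobalt Pharma AG.
Aggregating (R2): 2.816883% + 0.565488% = 3.382371%.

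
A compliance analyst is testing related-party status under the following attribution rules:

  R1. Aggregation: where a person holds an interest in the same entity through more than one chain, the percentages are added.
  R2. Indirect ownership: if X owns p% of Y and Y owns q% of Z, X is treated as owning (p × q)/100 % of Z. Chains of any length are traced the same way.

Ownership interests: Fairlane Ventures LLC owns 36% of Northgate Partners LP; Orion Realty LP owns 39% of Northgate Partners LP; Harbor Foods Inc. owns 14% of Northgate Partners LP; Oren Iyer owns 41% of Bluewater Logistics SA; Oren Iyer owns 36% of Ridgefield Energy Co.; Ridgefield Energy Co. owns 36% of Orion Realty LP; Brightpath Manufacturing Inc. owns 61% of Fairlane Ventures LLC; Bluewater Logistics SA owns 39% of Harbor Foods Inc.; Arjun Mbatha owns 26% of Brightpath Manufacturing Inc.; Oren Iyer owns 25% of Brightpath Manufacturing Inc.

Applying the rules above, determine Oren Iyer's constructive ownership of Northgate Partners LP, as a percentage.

Chain via Brightpath Manufacturing Inc. → Fairlane Ventures LLC (R2): 25% × 61% × 36% = 5.49% of Northgate Partners LP.
Chain via Bluewater Logistics SA → Harbor Foods Inc. (R2): 41% × 39% × 14% = 2.2386% of Northgate Partners LP.
Chain via Ridgefield Energy Co. → Orion Realty LP (R2): 36% × 36% × 39% = 5.0544% of Northgate Partners LP.
Aggregating (R1): 5.49% + 2.2386% + 5.0544% = 12.783%.

12.783%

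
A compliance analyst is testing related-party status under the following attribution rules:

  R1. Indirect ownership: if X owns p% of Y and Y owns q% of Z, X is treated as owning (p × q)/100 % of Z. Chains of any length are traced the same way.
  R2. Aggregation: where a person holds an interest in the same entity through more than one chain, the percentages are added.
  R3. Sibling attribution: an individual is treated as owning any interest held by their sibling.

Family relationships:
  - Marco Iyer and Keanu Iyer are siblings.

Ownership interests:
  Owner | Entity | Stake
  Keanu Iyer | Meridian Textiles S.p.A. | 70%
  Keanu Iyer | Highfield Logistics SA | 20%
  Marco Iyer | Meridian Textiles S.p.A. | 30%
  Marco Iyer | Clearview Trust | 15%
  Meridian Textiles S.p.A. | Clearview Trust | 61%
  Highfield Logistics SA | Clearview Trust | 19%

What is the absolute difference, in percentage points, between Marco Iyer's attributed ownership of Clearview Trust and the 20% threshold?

By sibling attribution (R3), Marco Iyer is treated as also owning Keanu Iyer's interest in Meridian Textiles S.p.A, giving 30% + 70% = 100%.
By sibling attribution (R3), Marco Iyer is treated as owning Keanu Iyer's 20% interest in Highfield Logistics SA.
Chain via Meridian Textiles S.p.A. (R1): 100% × 61% = 61% of Clearview Trust.
Direct interest in Clearview Trust: 15%.
Chain via Highfield Logistics SA (R1): 20% × 19% = 3.8% of Clearview Trust.
Aggregating (R2): 61% + 15% + 3.8% = 79.8%.
79.8% exceeds the 20% threshold by 59.8 percentage points.

59.8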